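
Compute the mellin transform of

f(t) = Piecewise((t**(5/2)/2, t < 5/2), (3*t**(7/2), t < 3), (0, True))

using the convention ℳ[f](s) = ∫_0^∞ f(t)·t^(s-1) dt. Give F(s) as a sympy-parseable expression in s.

f breaks at 5/2 into 2 integrals to sum
on [0, 5/2) integrate f = t**(5/2)/2 against the kernel
for t in [5/2, 3): the term is ∫ 3*t**(7/2)·t^(s-1)

(6*3**(s + 7/2)*(2*s + 5) + (5/2)**(s + 5/2)*(2*s + 7) - 6*(5/2)**(s + 7/2)*(2*s + 5))/((2*s + 5)*(2*s + 7))
  Re(s) > -5/2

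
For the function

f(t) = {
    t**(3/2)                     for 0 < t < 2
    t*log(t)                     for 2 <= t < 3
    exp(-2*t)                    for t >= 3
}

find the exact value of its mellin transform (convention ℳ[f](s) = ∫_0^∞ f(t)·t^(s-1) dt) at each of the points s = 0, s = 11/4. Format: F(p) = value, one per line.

F(0) = -1 - Ei(-6) + 4*sqrt(2)/3 + log(27/4)
F(11/4) = -48*3**(3/4)/25 - 32*2**(3/4)*log(2)/15 + 2**(1/4)*uppergamma(11/4, 6)/8 + 128*2**(3/4)/225 + 64*2**(1/4)/17 + 36*3**(3/4)*log(3)/5

the 3 pieces separated at 2, 3 each add one integral
∫ t**(3/2)·t^(s-1) over [0, 2)
[2, 3) adds the kernel integral of t*log(t)
for t in [3, ∞): the term is ∫ exp(-2*t)·t^(s-1)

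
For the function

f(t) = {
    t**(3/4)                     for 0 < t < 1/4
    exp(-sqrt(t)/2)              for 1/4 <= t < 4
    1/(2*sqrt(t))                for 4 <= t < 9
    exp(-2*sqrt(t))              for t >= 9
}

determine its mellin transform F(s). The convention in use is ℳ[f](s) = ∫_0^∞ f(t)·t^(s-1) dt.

back out the power substitution: t**(3/2) on [0, 1/2); exp(-t/2) on [1/2, 2); 1/(2*t) on [2, 3); …
integrate the 4 segments split at 1/4, 4, 9, then add the results
on [0, 1/4) integrate f = t**(3/4) against the kernel
piece [1/4, 4): integrate exp(-sqrt(t)/2) against the kernel
∫ 1/(2*sqrt(t))·t^(s-1) over [4, 9)
piece [9, ∞): integrate exp(-2*sqrt(t)) against the kernel

(2*1296**s*(4*s + 3) + 12*576**s*(2*s - 1)*(4*s + 3)*uppergamma(2*s, 1/4) - 12*576**s*(2*s - 1)*(4*s + 3)*uppergamma(2*s, 1) - 3*576**s*(4*s + 3) + 12*6**(2*s)*(2*s - 1)*(4*s + 3)*uppergamma(2*s, 6) + 6*sqrt(2)*6**(2*s)*(2*s - 1))/(6*144**s*(2*s - 1)*(4*s + 3))
  Re(s) > -3/4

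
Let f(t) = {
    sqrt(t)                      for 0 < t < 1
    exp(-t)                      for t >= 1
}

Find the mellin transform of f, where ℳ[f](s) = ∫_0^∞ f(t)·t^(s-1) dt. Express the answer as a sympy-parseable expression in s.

breakpoints 1: one integral from each of the 2 segments
on [0, 1): add ∫ sqrt(t)·t^(s-1) dt
∫ exp(-t)·t^(s-1) over [1, ∞)

((2*s + 1)*uppergamma(s, 1) + 2)/(2*s + 1)
  Re(s) > -1/2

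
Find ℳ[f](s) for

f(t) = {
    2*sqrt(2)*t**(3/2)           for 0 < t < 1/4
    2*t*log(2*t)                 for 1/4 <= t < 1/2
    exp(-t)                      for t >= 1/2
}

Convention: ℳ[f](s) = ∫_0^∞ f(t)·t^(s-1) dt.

reversing the common scale on t: t**(3/2) on [0, 1/2); t*log(t) on [1/2, 1); exp(-t/2) on [1, ∞)
decompose at 1/4, 1/2; ℳ[f](s) sums the 3 pieces' integrals
the [0, 1/4) slice contributes ∫ 2*sqrt(2)*t**(3/2)·t^(s-1) dt
piece [1/4, 1/2): integrate 2*t*log(2*t) against the kernel
the [1/2, ∞) slice contributes ∫ exp(-t)·t^(s-1) dt

(2*2**(2*s)*(2*s + 3)*(s**2 + 2*s + 1)*uppergamma(s, 1/2) - 2*2**s*(2*s + 3) + s*(2*s + 3)*log(2) + 2*s + (2*s + 3)*log(2) + sqrt(2)*(s**2 + 2*s + 1) + 3)/(2*2**(2*s)*(2*s + 3)*(s**2 + 2*s + 1))
  Re(s) > -3/2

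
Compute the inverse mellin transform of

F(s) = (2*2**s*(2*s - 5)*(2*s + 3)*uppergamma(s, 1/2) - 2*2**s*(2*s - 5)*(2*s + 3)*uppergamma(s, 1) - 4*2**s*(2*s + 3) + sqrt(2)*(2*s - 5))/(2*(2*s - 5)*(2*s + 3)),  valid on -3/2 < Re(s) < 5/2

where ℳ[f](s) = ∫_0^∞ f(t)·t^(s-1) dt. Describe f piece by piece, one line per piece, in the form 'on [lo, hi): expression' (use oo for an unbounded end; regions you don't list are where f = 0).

reversing the common scale on t: t**(3/2) on [0, 1/2); exp(-t) on [1/2, 1); t**(-5/2) on [1, ∞)
slice at 1, 2, transform all 3 pieces, and sum them
[0, 1) adds the kernel integral of sqrt(2)*t**(3/2)/4
∫ exp(-t/2)·t^(s-1) over [1, 2)
for t in [2, ∞): the term is ∫ 4*sqrt(2)/t**(5/2)·t^(s-1)

on [0, 1): sqrt(2)*t**(3/2)/4
on [1, 2): exp(-t/2)
on [2, oo): 4*sqrt(2)/t**(5/2)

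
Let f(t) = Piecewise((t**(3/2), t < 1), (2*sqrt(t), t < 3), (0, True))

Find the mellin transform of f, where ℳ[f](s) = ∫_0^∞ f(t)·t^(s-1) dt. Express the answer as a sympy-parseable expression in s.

f breaks at 1 into 2 integrals to sum
on [0, 1): add ∫ t**(3/2)·t^(s-1) dt
the [1, 3) slice contributes ∫ 2*sqrt(t)·t^(s-1) dt

(4*sqrt(3)*3**s*(2*s + 3) - 4*s - 10)/((2*s + 1)*(2*s + 3))
  Re(s) > -3/2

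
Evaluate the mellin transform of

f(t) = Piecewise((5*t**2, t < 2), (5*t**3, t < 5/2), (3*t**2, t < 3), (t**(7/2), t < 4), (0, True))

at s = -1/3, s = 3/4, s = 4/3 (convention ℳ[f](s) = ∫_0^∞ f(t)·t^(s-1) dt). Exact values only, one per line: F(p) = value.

F(-1/3) = -162*3**(1/6)/19 - 3*2**(2/3)/2 + 27*3**(2/3)/5 + 231*2**(1/3)*5**(2/3)/64 + 384*2**(1/3)/19
F(3/4) = -324*3**(1/4)/17 - 112*2**(3/4)/33 + 108*3**(3/4)/11 + 925*2**(1/4)*5**(3/4)/132 + 1024*sqrt(2)/17
F(4/3) = -486*3**(5/6)/29 - 84*2**(1/3)/13 + 243*3**(1/3)/10 + 3225*2**(2/3)*5**(1/3)/208 + 3072*2**(2/3)/29

f breaks at 2, 5/2, 3 into 4 integrals to sum
[0, 2) adds the kernel integral of 5*t**2
∫ 5*t**3·t^(s-1) over [2, 5/2)
∫ over [5/2, 3) of 3*t**2·t^(s-1) joins the sum
the [3, 4) slice contributes ∫ t**(7/2)·t^(s-1) dt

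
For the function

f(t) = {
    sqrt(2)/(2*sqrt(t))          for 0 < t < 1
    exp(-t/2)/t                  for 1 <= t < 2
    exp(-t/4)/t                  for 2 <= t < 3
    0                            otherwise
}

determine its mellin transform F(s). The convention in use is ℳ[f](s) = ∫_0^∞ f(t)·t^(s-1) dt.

remove the shared t-power first: sqrt(2)*sqrt(t)/2 on [0, 1); exp(-t/2) on [1, 2); exp(-t/4) on [2, 3)
the common scale on t comes off first: sqrt(t) on [0, 1/2); exp(-t) on [1/2, 1); exp(-t/2) on [1, 3/2)
summing 3 kernel integrals split by 1, 2 yields ℳ[f](s)
∫ sqrt(2)/(2*sqrt(t))·t^(s-1) over [0, 1)
on [1, 2) integrate f = exp(-t/2)/t against the kernel
the [2, 3) slice contributes ∫ exp(-t/4)/t·t^(s-1) dt

(2**(2*s)*(2*s - 1)*uppergamma(s - 1, 1/2) - 2**(2*s)*(2*s - 1)*uppergamma(s - 1, 3/4) + 2**(s + 1)*(2*s - 1)*uppergamma(s - 1, 1/2) - 2**(s + 1)*(2*s - 1)*uppergamma(s - 1, 1) + 4*sqrt(2))/(4*(2*s - 1))
  Re(s) > 1/2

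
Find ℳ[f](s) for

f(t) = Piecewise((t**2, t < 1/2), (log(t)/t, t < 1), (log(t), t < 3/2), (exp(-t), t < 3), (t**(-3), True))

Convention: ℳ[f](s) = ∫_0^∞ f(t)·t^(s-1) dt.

decompose at 1/2, 1, 3/2, 3; ℳ[f](s) sums the 5 pieces' integrals
segment 0 to 1/2 holds t**2; add its integral
on [1/2, 1): add ∫ log(t)/t·t^(s-1) dt
piece [1, 3/2): integrate log(t) against the kernel
over [3/2, 3), the kernel integral of exp(-t) enters the sum
for t in [3, ∞): the term is ∫ t**(-3)·t^(s-1)

(108*2**s*s**2*(s - 3)*(s + 2)*(s**2 - 2*s + 1)*uppergamma(s, 3/2) - 108*2**s*s**2*(s - 3)*(s + 2)*(s**2 - 2*s + 1)*uppergamma(s, 3) - 108*2**s*s**2*(s - 3)*(s + 2) + 108*2**s*(s - 3)*(s + 2)*(s**2 - 2*s + 1) - 108*3**s*s*(s - 3)*(s + 2)*(s**2 - 2*s + 1)*log(2) + 108*3**s*s*(s - 3)*(s + 2)*(s**2 - 2*s + 1)*log(3) - 108*3**s*(s - 3)*(s + 2)*(s**2 - 2*s + 1) - 4*6**s*s**2*(s + 2)*(s**2 - 2*s + 1) + 216*s**3*(s - 3)*(s + 2)*log(2) - 216*s**2*(s - 3)*(s + 2)*log(2) + 216*s**2*(s - 3)*(s + 2) + 27*s**2*(s - 3)*(s**2 - 2*s + 1))/(108*2**s*s**2*(s - 3)*(s + 2)*(s**2 - 2*s + 1))
  -2 < Re(s) < 3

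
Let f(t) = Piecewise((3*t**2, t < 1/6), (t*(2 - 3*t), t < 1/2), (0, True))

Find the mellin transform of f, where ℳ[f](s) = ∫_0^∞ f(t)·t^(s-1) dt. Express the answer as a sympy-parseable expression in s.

strip the shared t-power: 3*t**(3/2) on [0, 1/6); sqrt(t)*(2 - 3*t) on [1/6, 1/2)
peel off the shared t-power: 3*t on [0, 1/6); 2 - 3*t on [1/6, 1/2)
reversing the common scale on t: t on [0, 1/2); 2 - t on [1/2, 3/2)
integrate the 2 segments split at 1/6, then add the results
segment [0, 1/6) carries 3*t**2; integrate it
∫ t*(2 - 3*t)·t^(s-1) over [1/6, 1/2)

(3*3**s*(s + 1) + 12*3**s - 2*s - 6)/(12*6**s*(s + 1)*(s + 2))
  Re(s) > -2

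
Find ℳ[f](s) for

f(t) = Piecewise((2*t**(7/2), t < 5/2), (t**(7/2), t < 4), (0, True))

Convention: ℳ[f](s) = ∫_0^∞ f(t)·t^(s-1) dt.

split f at 5/2: ℳ[f](s) collects 2 kernel integrals
segment [0, 5/2) carries 2*t**(7/2); integrate it
between 5/2 and 4 the integrand is t**(7/2)·t^(s-1)

2*(4**(s + 7/2) + (5/2)**(s + 7/2))/(2*s + 7)
  Re(s) > -7/2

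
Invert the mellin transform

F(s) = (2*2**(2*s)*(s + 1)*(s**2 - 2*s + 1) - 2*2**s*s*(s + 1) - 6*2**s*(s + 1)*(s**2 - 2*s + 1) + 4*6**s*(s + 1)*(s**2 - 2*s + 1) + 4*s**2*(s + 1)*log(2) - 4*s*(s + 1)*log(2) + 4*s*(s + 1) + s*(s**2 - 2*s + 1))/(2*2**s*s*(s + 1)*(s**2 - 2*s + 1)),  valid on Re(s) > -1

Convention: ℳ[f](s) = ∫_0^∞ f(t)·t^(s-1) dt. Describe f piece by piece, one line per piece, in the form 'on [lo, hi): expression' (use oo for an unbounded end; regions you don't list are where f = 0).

on [0, 1/2): t
on [1/2, 1): log(t)/t
on [1, 2): 3
on [2, 3): 2

treat the 4 regions marked off by 1/2, 1, 2 separately and sum
piece [0, 1/2): integrate t against the kernel
∫ log(t)/t·t^(s-1) over [1/2, 1)
for t in [1, 2): the term is ∫ 3·t^(s-1)
between 2 and 3 the integrand is 2·t^(s-1)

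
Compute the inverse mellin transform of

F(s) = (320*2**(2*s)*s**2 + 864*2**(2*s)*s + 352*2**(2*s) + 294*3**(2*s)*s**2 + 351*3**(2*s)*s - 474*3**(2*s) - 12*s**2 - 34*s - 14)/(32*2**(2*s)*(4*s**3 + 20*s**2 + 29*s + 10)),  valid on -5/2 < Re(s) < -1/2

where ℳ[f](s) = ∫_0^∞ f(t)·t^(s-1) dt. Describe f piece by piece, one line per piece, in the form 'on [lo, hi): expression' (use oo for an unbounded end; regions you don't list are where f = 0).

strip the shared t-power: sqrt(t) on [0, 1/4); 2*sqrt(t) + 1 on [1/4, 1); sqrt(t)/2 on [1, 9/4); …
remove the power substitution first: t on [0, 1/2); 2*t + 1 on [1/2, 1); t/2 on [1, 3/2); …
linearity at 1/4, 1, 9/4 turns ℳ[f](s) into 4 summed integrals
the [0, 1/4) slice contributes ∫ t**(5/2)·t^(s-1) dt
the [1/4, 1) slice contributes ∫ t**2*(2*sqrt(t) + 1)·t^(s-1) dt
on [1, 9/4): add ∫ t**(5/2)/2·t^(s-1) dt
[9/4, ∞) adds the kernel integral of sqrt(t)

on [0, 1/4): t**(5/2)
on [1/4, 1): t**2*(2*sqrt(t) + 1)
on [1, 9/4): t**(5/2)/2
on [9/4, oo): sqrt(t)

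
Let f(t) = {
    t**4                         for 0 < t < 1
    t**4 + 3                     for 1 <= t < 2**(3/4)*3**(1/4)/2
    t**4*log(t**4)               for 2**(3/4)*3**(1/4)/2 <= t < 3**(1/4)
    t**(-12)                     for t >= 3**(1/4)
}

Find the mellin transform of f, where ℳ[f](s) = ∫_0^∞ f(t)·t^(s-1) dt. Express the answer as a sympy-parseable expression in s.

undo the power substitution: t**2 on [0, 1); t**2 + 3 on [1, sqrt(6)/2); t**2*log(t**2) on [sqrt(6)/2, sqrt(3)); …
undo the power substitution: t on [0, 1); t + 3 on [1, 3/2); t*log(t) on [3/2, 3); …
split f at 1, 2**(3/4)*3**(1/4)/2, 3**(1/4): ℳ[f](s) collects 4 kernel integrals
[0, 1) adds the kernel integral of t**4
∫ over [1, 2**(3/4)*3**(1/4)/2) of (t**4 + 3)·t^(s-1) joins the sum
∫ over [2**(3/4)*3**(1/4)/2, 3**(1/4)) of t**4*log(t**4)·t^(s-1) joins the sum
on [3**(1/4), ∞) integrate f = t**(-12) against the kernel

(-81*2**(s/4)*s*(s/4 - 3)*(s**2/16 + s/2 + 1)/2 - 162*2**(s/4)*(s/4 - 3)*(s**2/16 + s/2 + 1) - 81*3**(s/4)*s**2*(s/4 - 3)*(s/4 + 1)*log(3)/16 + 81*3**(s/4)*s**2*(s/4 - 3)*(s/4 + 1)*log(2)/16 - 81*3**(s/4)*s*(s/4 - 3)*(s/4 + 1)*log(3)/4 + 81*3**(s/4)*s*(s/4 - 3)*(s/4 + 1)*log(2)/4 + 81*3**(s/4)*s*(s/4 - 3)*(s/4 + 1)/4 + 243*3**(s/4)*s*(s/4 - 3)*(s**2/16 + s/2 + 1)/4 + 162*3**(s/4)*(s/4 - 3)*(s**2/16 + s/2 + 1) + 81*6**(s/4)*s**2*(s/4 - 3)*(s/4 + 1)*log(3)/8 - 81*6**(s/4)*s*(s/4 - 3)*(s/4 + 1)/2 + 81*6**(s/4)*s*(s/4 - 3)*(s/4 + 1)*log(3)/2 - 6**(s/4)*s*(s/4 + 1)*(s**2/16 + s/2 + 1)/2)/(54*2**(s/4)*s*(s/4 - 3)*(s/4 + 1)*(s**2/16 + s/2 + 1))
  -4 < Re(s) < 12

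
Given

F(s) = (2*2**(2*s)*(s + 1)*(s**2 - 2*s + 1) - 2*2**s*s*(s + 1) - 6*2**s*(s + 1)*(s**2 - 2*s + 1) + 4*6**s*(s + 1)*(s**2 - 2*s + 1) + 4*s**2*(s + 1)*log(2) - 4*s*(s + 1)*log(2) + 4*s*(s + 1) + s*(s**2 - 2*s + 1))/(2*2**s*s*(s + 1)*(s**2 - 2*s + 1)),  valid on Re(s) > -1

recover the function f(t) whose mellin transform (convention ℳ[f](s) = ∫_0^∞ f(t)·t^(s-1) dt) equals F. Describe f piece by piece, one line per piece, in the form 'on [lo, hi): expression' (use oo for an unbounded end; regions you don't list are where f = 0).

treat the 4 regions marked off by 1/2, 1, 2 separately and sum
on [0, 1/2) integrate f = t against the kernel
for t in [1/2, 1): the term is ∫ log(t)/t·t^(s-1)
over [1, 2), the kernel integral of 3 enters the sum
[2, 3) adds the kernel integral of 2

on [0, 1/2): t
on [1/2, 1): log(t)/t
on [1, 2): 3
on [2, 3): 2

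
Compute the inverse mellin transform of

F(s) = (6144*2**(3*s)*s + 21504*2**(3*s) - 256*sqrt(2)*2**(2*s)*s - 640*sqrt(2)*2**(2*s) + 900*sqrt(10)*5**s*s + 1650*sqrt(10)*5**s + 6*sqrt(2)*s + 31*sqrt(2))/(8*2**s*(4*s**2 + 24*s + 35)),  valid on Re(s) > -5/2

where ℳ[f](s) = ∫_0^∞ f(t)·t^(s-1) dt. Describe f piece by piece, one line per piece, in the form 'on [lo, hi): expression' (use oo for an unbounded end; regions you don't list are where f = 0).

on [0, 1/2): 4*t**(5/2)
on [1/2, 2): 5*t**(7/2)
on [2, 5/2): 6*t**(7/2)
on [5/2, 4): 6*t**(5/2)

summing 4 kernel integrals split by 1/2, 2, 5/2 yields ℳ[f](s)
for t in [0, 1/2): the term is ∫ 4*t**(5/2)·t^(s-1)
for t in [1/2, 2): the term is ∫ 5*t**(7/2)·t^(s-1)
segment 2 to 5/2 holds 6*t**(7/2); add its integral
for t in [5/2, 4): the term is ∫ 6*t**(5/2)·t^(s-1)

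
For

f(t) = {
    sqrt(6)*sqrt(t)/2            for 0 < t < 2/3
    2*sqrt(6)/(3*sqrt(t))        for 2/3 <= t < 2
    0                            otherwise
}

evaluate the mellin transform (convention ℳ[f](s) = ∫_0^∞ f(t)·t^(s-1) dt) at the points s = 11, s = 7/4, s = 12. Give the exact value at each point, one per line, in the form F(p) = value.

F(11) = -102400/85562001 + 8192*sqrt(3)/63
F(7/4) = 8*2**(3/4)*3**(1/4)*(-13 + 54*3**(1/4))/405
F(12) = -8192/11317725 + 16384*sqrt(3)/69

strip the common scale on t: sqrt(t) on [0, 1); 2/sqrt(t) on [1, 3)
back out the shared t-power: t**(3/2) on [0, 1); 2*sqrt(t) on [1, 3)
f breaks at 2/3 into 2 integrals to sum
∫ over [0, 2/3) of sqrt(6)*sqrt(t)/2·t^(s-1) joins the sum
for t in [2/3, 2): the term is ∫ 2*sqrt(6)/(3*sqrt(t))·t^(s-1)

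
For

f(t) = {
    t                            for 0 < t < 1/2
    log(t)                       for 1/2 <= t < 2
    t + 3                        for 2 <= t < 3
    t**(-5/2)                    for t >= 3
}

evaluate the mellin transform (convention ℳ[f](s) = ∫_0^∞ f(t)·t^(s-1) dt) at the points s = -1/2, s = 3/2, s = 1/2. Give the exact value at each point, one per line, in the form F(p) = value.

decompose at 1/2, 2, 3; ℳ[f](s) sums the 4 pieces' integrals
piece [0, 1/2): integrate t against the kernel
for t in [1/2, 2): the term is ∫ log(t)·t^(s-1)
over [2, 3), the kernel integral of (t + 3) enters the sum
the [3, ∞) slice contributes ∫ t**(-5/2)·t^(s-1) dt

F(-1/2) = sqrt(2)*(-486*log(2) + sqrt(2) + 648)/162
F(3/2) = sqrt(2)*(-1139 + 30*sqrt(2) + 270*log(2) + 864*sqrt(6))/180
F(1/2) = sqrt(2)*(-330 + sqrt(2) + 108*log(2) + 144*sqrt(6))/36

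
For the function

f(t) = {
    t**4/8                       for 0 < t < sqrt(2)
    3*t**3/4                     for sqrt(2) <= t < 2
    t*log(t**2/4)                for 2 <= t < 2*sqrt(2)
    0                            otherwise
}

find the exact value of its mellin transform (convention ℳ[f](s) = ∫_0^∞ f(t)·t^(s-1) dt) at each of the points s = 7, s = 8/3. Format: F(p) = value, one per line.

remove the shared t-power first: t**3/8 on [0, sqrt(2)); 3*t**2/4 on [sqrt(2), 2); log(t**2/4) on [2, 2*sqrt(2))
undo the common scale on t: t**3 on [0, sqrt(2)/2); 3*t**2 on [sqrt(2)/2, 1); log(t**2) on [1, sqrt(2))
invert the power substitution to get t**(3/2) on [0, 1/2); 3*t on [1/2, 1); log(t) on [1, 2)
summing 3 kernel integrals split by sqrt(2), 2 yields ℳ[f](s)
the [0, sqrt(2)) slice contributes ∫ t**4/8·t^(s-1) dt
segment [sqrt(2), 2) carries 3*t**3/4; integrate it
for t in [2, 2*sqrt(2)): the term is ∫ t*log(t**2/4)·t^(s-1)

F(7) = -228/5 + 4*sqrt(2)/11 + 512*log(2)
F(8/3) = -576*sqrt(2)/121 - 9*2**(5/6)/17 + 3*2**(1/3)/20 + 96*sqrt(2)*log(2)/11 + 11160*2**(2/3)/2057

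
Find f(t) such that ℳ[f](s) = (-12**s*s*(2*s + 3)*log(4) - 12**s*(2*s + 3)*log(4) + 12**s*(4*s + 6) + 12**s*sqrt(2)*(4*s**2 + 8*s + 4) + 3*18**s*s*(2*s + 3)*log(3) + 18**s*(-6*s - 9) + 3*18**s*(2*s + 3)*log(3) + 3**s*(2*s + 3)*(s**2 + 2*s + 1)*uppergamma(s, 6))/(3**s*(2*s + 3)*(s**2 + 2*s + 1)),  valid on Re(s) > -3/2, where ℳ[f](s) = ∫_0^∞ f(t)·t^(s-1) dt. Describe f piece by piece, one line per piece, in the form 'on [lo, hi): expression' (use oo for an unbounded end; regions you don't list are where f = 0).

on [0, 4): sqrt(2)*t**(3/2)/4
on [4, 6): t*log(t/2)/2
on [6, oo): exp(-t)

back out the common scale on t: t**(3/2) on [0, 2); t*log(t) on [2, 3); exp(-2*t) on [3, ∞)
decompose at 4, 6; ℳ[f](s) sums the 3 pieces' integrals
on [0, 4): add ∫ sqrt(2)*t**(3/2)/4·t^(s-1) dt
∫ t*log(t/2)/2·t^(s-1) over [4, 6)
on [6, ∞) integrate f = exp(-t) against the kernel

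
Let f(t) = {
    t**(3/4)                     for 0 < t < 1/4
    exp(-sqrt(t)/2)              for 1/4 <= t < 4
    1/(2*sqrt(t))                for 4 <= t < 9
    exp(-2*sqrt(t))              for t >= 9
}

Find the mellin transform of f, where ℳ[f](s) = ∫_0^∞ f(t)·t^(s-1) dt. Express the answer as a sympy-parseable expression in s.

strip the power substitution: t**(3/2) on [0, 1/2); exp(-t/2) on [1/2, 2); 1/(2*t) on [2, 3); …
cuts at 1/4, 4, 9: linearity sums the 4 kernel integrals
the [0, 1/4) slice contributes ∫ t**(3/4)·t^(s-1) dt
on [1/4, 4): add ∫ exp(-sqrt(t)/2)·t^(s-1) dt
∫ 1/(2*sqrt(t))·t^(s-1) over [4, 9)
between 9 and ∞ the integrand is exp(-2*sqrt(t))·t^(s-1)

(2*1296**s*(4*s + 3) + 12*576**s*(2*s - 1)*(4*s + 3)*uppergamma(2*s, 1/4) - 12*576**s*(2*s - 1)*(4*s + 3)*uppergamma(2*s, 1) - 3*576**s*(4*s + 3) + 12*6**(2*s)*(2*s - 1)*(4*s + 3)*uppergamma(2*s, 6) + 6*sqrt(2)*6**(2*s)*(2*s - 1))/(6*144**s*(2*s - 1)*(4*s + 3))
  Re(s) > -3/4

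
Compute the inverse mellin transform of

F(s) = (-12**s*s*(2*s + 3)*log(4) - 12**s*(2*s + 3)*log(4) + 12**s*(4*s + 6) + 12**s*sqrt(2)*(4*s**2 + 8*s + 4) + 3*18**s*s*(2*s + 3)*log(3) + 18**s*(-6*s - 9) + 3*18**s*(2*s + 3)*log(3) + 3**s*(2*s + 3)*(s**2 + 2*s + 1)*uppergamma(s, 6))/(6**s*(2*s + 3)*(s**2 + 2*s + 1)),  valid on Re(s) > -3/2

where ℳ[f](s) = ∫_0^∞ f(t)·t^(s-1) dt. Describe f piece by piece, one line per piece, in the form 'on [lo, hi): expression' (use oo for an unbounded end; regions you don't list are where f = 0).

on [0, 2): t**(3/2)
on [2, 3): t*log(t)
on [3, oo): exp(-2*t)

f breaks at 2, 3 into 3 integrals to sum
on [0, 2) integrate f = t**(3/2) against the kernel
[2, 3) adds the kernel integral of t*log(t)
∫ exp(-2*t)·t^(s-1) over [3, ∞)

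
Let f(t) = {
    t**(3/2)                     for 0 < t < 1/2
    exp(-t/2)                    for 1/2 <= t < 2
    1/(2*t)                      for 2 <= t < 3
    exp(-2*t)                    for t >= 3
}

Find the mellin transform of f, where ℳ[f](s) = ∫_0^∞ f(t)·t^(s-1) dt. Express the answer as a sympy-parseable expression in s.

f breaks at 1/2, 2, 3 into 4 integrals to sum
on [0, 1/2) integrate f = t**(3/2) against the kernel
on [1/2, 2): add ∫ exp(-t/2)·t^(s-1) dt
on [2, 3) integrate f = 1/(2*t) against the kernel
segment [3, ∞) carries exp(-2*t); integrate it

(12*24**s*(s - 1)*(2*s + 3)*uppergamma(s, 1/4) - 12*24**s*(s - 1)*(2*s + 3)*uppergamma(s, 1) - 3*24**s*(2*s + 3) + 2*36**s*(2*s + 3) + 12*6**s*(s - 1)*(2*s + 3)*uppergamma(s, 6) + 6*sqrt(2)*6**s*(s - 1))/(12*12**s*(s - 1)*(2*s + 3))
  Re(s) > -3/2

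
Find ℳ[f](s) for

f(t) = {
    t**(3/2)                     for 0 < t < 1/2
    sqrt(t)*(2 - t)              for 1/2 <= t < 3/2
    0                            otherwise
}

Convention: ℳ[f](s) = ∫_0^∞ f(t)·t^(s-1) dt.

2**(-s - 1/2)*(3**(s + 1/2)*(2*s + 1) + 8*3**(s + 1/2) - 4*s - 10)/((2*s + 1)*(2*s + 3))
  Re(s) > -3/2

strip the shared t-power: t on [0, 1/2); 2 - t on [1/2, 3/2)
along the cuts 1/2, ℳ[f](s) splits into 2 integrals
[0, 1/2) adds the kernel integral of t**(3/2)
on [1/2, 3/2) integrate f = sqrt(t)*(2 - t) against the kernel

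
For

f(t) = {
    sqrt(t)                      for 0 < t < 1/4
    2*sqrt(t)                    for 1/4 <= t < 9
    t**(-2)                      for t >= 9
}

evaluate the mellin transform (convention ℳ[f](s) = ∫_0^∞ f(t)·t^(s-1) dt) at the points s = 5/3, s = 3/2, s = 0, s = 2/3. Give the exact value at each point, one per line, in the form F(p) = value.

undo the power substitution: t on [0, 1/2); 2*t on [1/2, 3); t**(-4) on [3, ∞)
slice at 1/4, 9, transform all 3 pieces, and sum them
the [0, 1/4) slice contributes ∫ sqrt(t)·t^(s-1) dt
between 1/4 and 9 the integrand is 2*sqrt(t)·t^(s-1)
between 9 and ∞ the integrand is t**(-2)·t^(s-1)

F(5/3) = 2**(2/3)*(-3 + 7880*6**(1/3))/208
F(3/2) = 7837/96
F(0) = 1783/162
F(2/3) = 2**(2/3)*(-54 + 3895*6**(1/3))/504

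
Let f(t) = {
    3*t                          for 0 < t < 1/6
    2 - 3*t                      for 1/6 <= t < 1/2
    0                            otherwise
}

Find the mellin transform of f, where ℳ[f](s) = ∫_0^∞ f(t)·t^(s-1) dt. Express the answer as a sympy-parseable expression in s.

back out the common scale on t: t on [0, 1/2); 2 - t on [1/2, 3/2)
linearity at 1/6 turns ℳ[f](s) into 2 summed integrals
the [0, 1/6) slice contributes ∫ 3*t·t^(s-1) dt
segment 1/6 to 1/2 holds (2 - 3*t); add its integral

(3**s*s/2 + 2*3**s - s - 2)/(6**s*s*(s + 1))
  Re(s) > -1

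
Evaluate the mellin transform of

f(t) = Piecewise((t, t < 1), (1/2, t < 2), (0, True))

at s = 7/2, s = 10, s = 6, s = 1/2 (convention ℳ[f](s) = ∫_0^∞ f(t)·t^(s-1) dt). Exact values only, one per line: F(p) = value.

split f at 1: ℳ[f](s) collects 2 kernel integrals
∫ over [0, 1) of t·t^(s-1) joins the sum
on [1, 2): add ∫ 1/2·t^(s-1) dt

F(7/2) = 5/63 + 8*sqrt(2)/7
F(10) = 11273/220
F(6) = 151/28
F(1/2) = -1/3 + sqrt(2)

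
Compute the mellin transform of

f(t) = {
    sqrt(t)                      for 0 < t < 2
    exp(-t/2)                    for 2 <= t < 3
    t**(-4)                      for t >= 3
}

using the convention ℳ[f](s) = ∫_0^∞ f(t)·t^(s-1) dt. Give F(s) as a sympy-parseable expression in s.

(2**s*(s - 4)*(2*s + 1)*uppergamma(s, 1) - 2**s*(s - 4)*(2*s + 1)*uppergamma(s, 3/2) + 2*2**(s + 1/2)*(s - 4) - 3**s*(2*s + 1)/81)/((s - 4)*(2*s + 1))
  -1/2 < Re(s) < 4

split f at 2, 3: ℳ[f](s) collects 3 kernel integrals
on [0, 2): add ∫ sqrt(t)·t^(s-1) dt
∫ exp(-t/2)·t^(s-1) over [2, 3)
segment [3, ∞) carries t**(-4); integrate it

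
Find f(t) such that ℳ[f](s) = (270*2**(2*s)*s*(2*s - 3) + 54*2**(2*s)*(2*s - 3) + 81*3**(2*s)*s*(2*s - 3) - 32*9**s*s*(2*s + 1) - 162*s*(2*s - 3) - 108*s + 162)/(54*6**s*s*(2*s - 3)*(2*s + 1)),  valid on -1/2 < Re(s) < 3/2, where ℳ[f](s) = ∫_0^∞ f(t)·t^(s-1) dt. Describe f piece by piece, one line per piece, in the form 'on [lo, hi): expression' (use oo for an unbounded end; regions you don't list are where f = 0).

invert the common scale on t to get sqrt(t) on [0, 1/4); 2*sqrt(t) + 1 on [1/4, 1); sqrt(t)/2 on [1, 9/4); …
reversing the power substitution: t on [0, 1/2); 2*t + 1 on [1/2, 1); t/2 on [1, 3/2); …
split f at 1/6, 2/3, 3/2: ℳ[f](s) collects 4 kernel integrals
∫ sqrt(6)*sqrt(t)/2·t^(s-1) over [0, 1/6)
between 1/6 and 2/3 the integrand is (sqrt(6)*sqrt(t) + 1)·t^(s-1)
for t in [2/3, 3/2): the term is ∫ sqrt(6)*sqrt(t)/4·t^(s-1)
segment [3/2, ∞) carries 2*sqrt(6)/(9*t**(3/2)); integrate it

on [0, 1/6): sqrt(6)*sqrt(t)/2
on [1/6, 2/3): sqrt(6)*sqrt(t) + 1
on [2/3, 3/2): sqrt(6)*sqrt(t)/4
on [3/2, oo): 2*sqrt(6)/(9*t**(3/2))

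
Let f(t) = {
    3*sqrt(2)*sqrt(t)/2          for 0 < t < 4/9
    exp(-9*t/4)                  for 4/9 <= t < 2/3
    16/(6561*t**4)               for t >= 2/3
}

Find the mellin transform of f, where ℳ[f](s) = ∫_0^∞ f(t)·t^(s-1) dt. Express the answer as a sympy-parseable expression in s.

undo the common scale on t: sqrt(3)*sqrt(t) on [0, 2/3); exp(-3*t/2) on [2/3, 1); 1/(81*t**4) on [1, ∞)
the common scale on t comes off first: sqrt(t) on [0, 2); exp(-t/2) on [2, 3); t**(-4) on [3, ∞)
f breaks at 4/9, 2/3 into 3 integrals to sum
on [0, 4/9) integrate f = 3*sqrt(2)*sqrt(t)/2 against the kernel
on [4/9, 2/3): add ∫ exp(-9*t/4)·t^(s-1) dt
piece [2/3, ∞): integrate 16/(6561*t**4) against the kernel

(2/9)**s*(2**s*(s - 4)*(2*s + 1)*uppergamma(s, 1) - 2**s*(s - 4)*(2*s + 1)*uppergamma(s, 3/2) + 2*2**(s + 1/2)*(s - 4) - 3**s*(2*s + 1)/81)/((s - 4)*(2*s + 1))
  -1/2 < Re(s) < 4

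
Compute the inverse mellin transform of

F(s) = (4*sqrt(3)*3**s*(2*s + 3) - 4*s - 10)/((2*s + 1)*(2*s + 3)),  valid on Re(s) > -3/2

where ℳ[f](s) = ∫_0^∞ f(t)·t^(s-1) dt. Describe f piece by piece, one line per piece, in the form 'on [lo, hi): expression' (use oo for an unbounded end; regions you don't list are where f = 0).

on [0, 1): t**(3/2)
on [1, 3): 2*sqrt(t)

the 2 pieces separated at 1 each add one integral
segment [0, 1) carries t**(3/2); integrate it
on [1, 3) integrate f = 2*sqrt(t) against the kernel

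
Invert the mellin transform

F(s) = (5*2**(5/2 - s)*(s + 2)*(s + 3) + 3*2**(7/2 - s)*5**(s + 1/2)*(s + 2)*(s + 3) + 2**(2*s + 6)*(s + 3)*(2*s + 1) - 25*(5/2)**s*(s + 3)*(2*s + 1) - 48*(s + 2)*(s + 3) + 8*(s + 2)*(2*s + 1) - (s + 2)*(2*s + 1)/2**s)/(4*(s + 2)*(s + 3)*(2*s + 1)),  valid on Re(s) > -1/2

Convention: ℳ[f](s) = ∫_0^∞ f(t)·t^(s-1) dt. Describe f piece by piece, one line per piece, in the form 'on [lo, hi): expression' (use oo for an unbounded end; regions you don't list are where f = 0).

slice at 1/2, 1, 5/2, transform all 4 pieces, and sum them
∫ over [0, 1/2) of 5*sqrt(t)·t^(s-1) joins the sum
between 1/2 and 1 the integrand is 2*t**3·t^(s-1)
on [1, 5/2) integrate f = 6*sqrt(t) against the kernel
on [5/2, 4) integrate f = t**2 against the kernel

on [0, 1/2): 5*sqrt(t)
on [1/2, 1): 2*t**3
on [1, 5/2): 6*sqrt(t)
on [5/2, 4): t**2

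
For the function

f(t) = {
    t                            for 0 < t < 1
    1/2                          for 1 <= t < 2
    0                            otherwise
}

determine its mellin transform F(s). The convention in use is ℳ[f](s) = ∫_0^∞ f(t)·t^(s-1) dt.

(2**s*(s + 1) + s - 1)/(2*s*(s + 1))
  Re(s) > -1

cuts at 1: linearity sums the 2 kernel integrals
piece [0, 1): integrate t against the kernel
segment [1, 2) carries 1/2; integrate it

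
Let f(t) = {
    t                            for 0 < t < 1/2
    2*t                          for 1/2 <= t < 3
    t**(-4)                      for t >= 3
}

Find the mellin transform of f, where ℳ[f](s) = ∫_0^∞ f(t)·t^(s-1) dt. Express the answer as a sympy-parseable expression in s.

(970*6**s*s - 3890*6**s - 81*s + 324)/(162*2**s*(s**2 - 3*s - 4))
  -1 < Re(s) < 4

f breaks at 1/2, 3 into 3 integrals to sum
the [0, 1/2) slice contributes ∫ t·t^(s-1) dt
for t in [1/2, 3): the term is ∫ 2*t·t^(s-1)
for t in [3, ∞): the term is ∫ t**(-4)·t^(s-1)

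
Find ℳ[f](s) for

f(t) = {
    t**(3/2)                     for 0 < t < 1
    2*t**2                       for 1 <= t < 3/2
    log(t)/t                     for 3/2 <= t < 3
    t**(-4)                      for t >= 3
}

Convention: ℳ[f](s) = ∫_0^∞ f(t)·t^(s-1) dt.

(324*2**s*(s - 4)*(s + 2)*(s**2 - 2*s + 1) - 324*2**s*(s - 4)*(2*s + 3)*(s**2 - 2*s + 1) - 108*3**s*s*(s - 4)*(s + 2)*(2*s + 3)*log(3) + 108*3**s*s*(s - 4)*(s + 2)*(2*s + 3)*log(2) - 108*3**s*(s - 4)*(s + 2)*(2*s + 3)*log(2) + 108*3**s*(s - 4)*(s + 2)*(2*s + 3) + 108*3**s*(s - 4)*(s + 2)*(2*s + 3)*log(3) + 729*3**s*(s - 4)*(2*s + 3)*(s**2 - 2*s + 1) + 54*6**s*s*(s - 4)*(s + 2)*(2*s + 3)*log(3) - 54*6**s*(s - 4)*(s + 2)*(2*s + 3)*log(3) - 54*6**s*(s - 4)*(s + 2)*(2*s + 3) - 2*6**s*(s + 2)*(2*s + 3)*(s**2 - 2*s + 1))/(162*2**s*(s - 4)*(s + 2)*(2*s + 3)*(s**2 - 2*s + 1))
  -3/2 < Re(s) < 4

along the cuts 1, 3/2, 3, ℳ[f](s) splits into 4 integrals
[0, 1) adds the kernel integral of t**(3/2)
segment 1 to 3/2 holds 2*t**2; add its integral
for t in [3/2, 3): the term is ∫ log(t)/t·t^(s-1)
[3, ∞) adds the kernel integral of t**(-4)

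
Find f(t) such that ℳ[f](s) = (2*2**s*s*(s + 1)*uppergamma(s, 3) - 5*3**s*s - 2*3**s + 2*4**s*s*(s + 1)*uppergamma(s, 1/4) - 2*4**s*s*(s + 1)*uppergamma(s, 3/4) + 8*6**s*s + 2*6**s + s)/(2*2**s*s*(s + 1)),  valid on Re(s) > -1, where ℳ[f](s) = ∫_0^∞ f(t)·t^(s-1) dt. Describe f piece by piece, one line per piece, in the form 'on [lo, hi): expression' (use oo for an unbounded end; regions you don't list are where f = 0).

on [0, 1/2): t
on [1/2, 3/2): exp(-t/2)
on [3/2, 3): t + 1
on [3, oo): exp(-t)

summing 4 kernel integrals split by 1/2, 3/2, 3 yields ℳ[f](s)
[0, 1/2) adds the kernel integral of t
for t in [1/2, 3/2): the term is ∫ exp(-t/2)·t^(s-1)
piece [3/2, 3): integrate (t + 1) against the kernel
[3, ∞) adds the kernel integral of exp(-t)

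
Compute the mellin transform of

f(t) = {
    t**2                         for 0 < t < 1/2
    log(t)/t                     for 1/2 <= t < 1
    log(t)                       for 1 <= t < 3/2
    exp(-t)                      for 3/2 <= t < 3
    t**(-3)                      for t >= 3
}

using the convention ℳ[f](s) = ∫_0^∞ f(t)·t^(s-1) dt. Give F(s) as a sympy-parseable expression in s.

(108*2**s*s**2*(s - 3)*(s + 2)*(s**2 - 2*s + 1)*uppergamma(s, 3/2) - 108*2**s*s**2*(s - 3)*(s + 2)*(s**2 - 2*s + 1)*uppergamma(s, 3) - 108*2**s*s**2*(s - 3)*(s + 2) + 108*2**s*(s - 3)*(s + 2)*(s**2 - 2*s + 1) - 108*3**s*s*(s - 3)*(s + 2)*(s**2 - 2*s + 1)*log(2) + 108*3**s*s*(s - 3)*(s + 2)*(s**2 - 2*s + 1)*log(3) - 108*3**s*(s - 3)*(s + 2)*(s**2 - 2*s + 1) - 4*6**s*s**2*(s + 2)*(s**2 - 2*s + 1) + 216*s**3*(s - 3)*(s + 2)*log(2) - 216*s**2*(s - 3)*(s + 2)*log(2) + 216*s**2*(s - 3)*(s + 2) + 27*s**2*(s - 3)*(s**2 - 2*s + 1))/(108*2**s*s**2*(s - 3)*(s + 2)*(s**2 - 2*s + 1))
  -2 < Re(s) < 3

split f at 1/2, 1, 3/2, 3: ℳ[f](s) collects 5 kernel integrals
∫ t**2·t^(s-1) over [0, 1/2)
[1/2, 1) adds the kernel integral of log(t)/t
[1, 3/2) adds the kernel integral of log(t)
over [3/2, 3), the kernel integral of exp(-t) enters the sum
over [3, ∞), the kernel integral of t**(-3) enters the sum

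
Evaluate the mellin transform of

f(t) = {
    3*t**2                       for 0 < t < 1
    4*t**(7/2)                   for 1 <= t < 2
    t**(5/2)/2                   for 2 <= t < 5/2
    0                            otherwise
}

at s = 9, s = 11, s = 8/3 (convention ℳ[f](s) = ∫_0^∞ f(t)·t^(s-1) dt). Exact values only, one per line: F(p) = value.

slice at 1, 2, transform all 3 pieces, and sum them
piece [0, 1): integrate 3*t**2 against the kernel
between 1 and 2 the integrand is 4*t**(7/2)·t^(s-1)
[2, 5/2) adds the kernel integral of t**(5/2)/2

F(9) = -13/275 + 48828125*sqrt(10)/94208 + 702464*sqrt(2)/575
F(11) = -17/377 + 3301376*sqrt(2)/783 + 1220703125*sqrt(10)/442368
F(8/3) = -3/518 + 9375*2**(5/6)*5**(1/6)/1984 + 44064*2**(1/6)/1147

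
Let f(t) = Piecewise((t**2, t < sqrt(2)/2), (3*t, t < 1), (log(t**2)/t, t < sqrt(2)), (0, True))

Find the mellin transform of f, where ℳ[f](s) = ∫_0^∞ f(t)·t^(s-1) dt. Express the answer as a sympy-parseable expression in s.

2**(-s/2 - 3/2)*(2**s*(s - 1)*(s + 1)*(s + 2)*log(4) + 3*2**(s/2 + 3/2)*(s - 1)**2*(s + 2) + 2**(s/2 + 5/2)*(s + 1)*(s + 2) - 2**(s + 2)*(s + 1)*(s + 2) + 6*(-s - 2)*(s - 1)**2 + sqrt(2)*(s - 1)**2*(s + 1))/((s - 1)**2*(s + 1)*(s + 2))
  Re(s) > -2

invert the shared t-power to get t**3 on [0, sqrt(2)/2); 3*t**2 on [sqrt(2)/2, 1); log(t**2) on [1, sqrt(2))
reversing the power substitution: t**(3/2) on [0, 1/2); 3*t on [1/2, 1); log(t) on [1, 2)
treat the 3 regions marked off by sqrt(2)/2, 1 separately and sum
on [0, sqrt(2)/2) integrate f = t**2 against the kernel
over [sqrt(2)/2, 1), the kernel integral of 3*t enters the sum
between 1 and sqrt(2) the integrand is log(t**2)/t·t^(s-1)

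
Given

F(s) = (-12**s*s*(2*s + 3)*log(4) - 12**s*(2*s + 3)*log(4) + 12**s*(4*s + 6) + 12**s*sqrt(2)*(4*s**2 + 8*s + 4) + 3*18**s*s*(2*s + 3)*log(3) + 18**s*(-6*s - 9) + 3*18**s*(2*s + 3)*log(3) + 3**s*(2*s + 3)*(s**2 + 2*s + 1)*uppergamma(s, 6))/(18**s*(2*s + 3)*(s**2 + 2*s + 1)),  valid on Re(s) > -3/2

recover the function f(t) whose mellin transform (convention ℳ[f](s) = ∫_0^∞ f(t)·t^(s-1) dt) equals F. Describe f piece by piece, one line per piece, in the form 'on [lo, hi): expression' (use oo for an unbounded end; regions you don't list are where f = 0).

remove the common scale on t first: t**(3/2) on [0, 2); t*log(t) on [2, 3); exp(-2*t) on [3, ∞)
linearity at 2/3, 1 turns ℳ[f](s) into 3 summed integrals
piece [0, 2/3): integrate 3*sqrt(3)*t**(3/2) against the kernel
for t in [2/3, 1): the term is ∫ 3*t*log(3*t)·t^(s-1)
for t in [1, ∞): the term is ∫ exp(-6*t)·t^(s-1)

on [0, 2/3): 3*sqrt(3)*t**(3/2)
on [2/3, 1): 3*t*log(3*t)
on [1, oo): exp(-6*t)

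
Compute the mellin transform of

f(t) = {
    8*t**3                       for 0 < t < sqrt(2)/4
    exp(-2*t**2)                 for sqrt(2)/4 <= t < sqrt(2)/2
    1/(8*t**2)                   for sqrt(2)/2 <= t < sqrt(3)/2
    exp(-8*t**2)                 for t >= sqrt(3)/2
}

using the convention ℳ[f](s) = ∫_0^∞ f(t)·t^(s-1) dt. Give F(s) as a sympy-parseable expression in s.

(sqrt(3)/6)**s*(-6*2**s*6**(s/2)*(s - 2)*(s + 3)*uppergamma(s/2, 1) + 6*6**(s/2)*(s - 2)*(s + 3)*uppergamma(s/2, 6) + 3*sqrt(2)*6**(s/2)*(s - 2) + 2*6**s*(s + 3) + 6*(2*sqrt(6))**s*(s - 2)*(s + 3)*uppergamma(s/2, 1/4) - 3*(2*sqrt(6))**s*(s + 3))/(12*2**s*(s - 2)*(s + 3))
  Re(s) > -3

peel off the common scale on t: t**3 on [0, sqrt(2)/2); exp(-t**2/2) on [sqrt(2)/2, sqrt(2)); 1/(2*t**2) on [sqrt(2), sqrt(3)); …
back out the power substitution: t**(3/2) on [0, 1/2); exp(-t/2) on [1/2, 2); 1/(2*t) on [2, 3); …
linearity at sqrt(2)/4, sqrt(2)/2, sqrt(3)/2 turns ℳ[f](s) into 4 summed integrals
over [0, sqrt(2)/4), the kernel integral of 8*t**3 enters the sum
on [sqrt(2)/4, sqrt(2)/2): add ∫ exp(-2*t**2)·t^(s-1) dt
between sqrt(2)/2 and sqrt(3)/2 the integrand is 1/(8*t**2)·t^(s-1)
piece [sqrt(3)/2, ∞): integrate exp(-8*t**2) against the kernel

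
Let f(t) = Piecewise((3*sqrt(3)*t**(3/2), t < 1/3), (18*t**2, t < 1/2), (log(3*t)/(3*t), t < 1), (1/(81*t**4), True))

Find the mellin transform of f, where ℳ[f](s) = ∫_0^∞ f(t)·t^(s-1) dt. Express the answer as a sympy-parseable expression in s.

reversing the common scale on t: t**(3/2) on [0, 1); 2*t**2 on [1, 3/2); log(t)/t on [3/2, 3); …
along the cuts 1/3, 1/2, 1, ℳ[f](s) splits into 4 integrals
on [0, 1/3) integrate f = 3*sqrt(3)*t**(3/2) against the kernel
segment 1/3 to 1/2 holds 18*t**2; add its integral
the [1/2, 1) slice contributes ∫ log(3*t)/(3*t)·t^(s-1) dt
∫ over [1, ∞) of 1/(81*t**4)·t^(s-1) joins the sum

(324*2**s*(s - 4)*(s + 2)*(s**2 - 2*s + 1) - 324*2**s*(s - 4)*(2*s + 3)*(s**2 - 2*s + 1) - 108*3**s*s*(s - 4)*(s + 2)*(2*s + 3)*log(3) + 108*3**s*s*(s - 4)*(s + 2)*(2*s + 3)*log(2) - 108*3**s*(s - 4)*(s + 2)*(2*s + 3)*log(2) + 108*3**s*(s - 4)*(s + 2)*(2*s + 3) + 108*3**s*(s - 4)*(s + 2)*(2*s + 3)*log(3) + 729*3**s*(s - 4)*(2*s + 3)*(s**2 - 2*s + 1) + 54*6**s*s*(s - 4)*(s + 2)*(2*s + 3)*log(3) - 54*6**s*(s - 4)*(s + 2)*(2*s + 3)*log(3) - 54*6**s*(s - 4)*(s + 2)*(2*s + 3) - 2*6**s*(s + 2)*(2*s + 3)*(s**2 - 2*s + 1))/(162*6**s*(s - 4)*(s + 2)*(2*s + 3)*(s**2 - 2*s + 1))
  -3/2 < Re(s) < 4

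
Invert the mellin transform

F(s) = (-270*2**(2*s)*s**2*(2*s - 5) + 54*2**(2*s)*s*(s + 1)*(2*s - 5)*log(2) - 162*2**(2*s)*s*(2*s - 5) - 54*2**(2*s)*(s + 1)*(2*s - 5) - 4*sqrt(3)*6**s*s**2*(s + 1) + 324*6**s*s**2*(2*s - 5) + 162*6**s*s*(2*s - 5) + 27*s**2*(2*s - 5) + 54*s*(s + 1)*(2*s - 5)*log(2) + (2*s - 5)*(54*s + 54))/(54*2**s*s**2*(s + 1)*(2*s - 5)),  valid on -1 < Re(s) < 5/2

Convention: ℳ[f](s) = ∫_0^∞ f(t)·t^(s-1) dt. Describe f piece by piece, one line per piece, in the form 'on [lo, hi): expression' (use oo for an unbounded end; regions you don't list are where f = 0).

decompose at 1/2, 2, 3; ℳ[f](s) sums the 4 pieces' integrals
∫ t·t^(s-1) over [0, 1/2)
piece [1/2, 2): integrate log(t) against the kernel
the [2, 3) slice contributes ∫ (t + 3)·t^(s-1) dt
[3, ∞) adds the kernel integral of t**(-5/2)

on [0, 1/2): t
on [1/2, 2): log(t)
on [2, 3): t + 3
on [3, oo): t**(-5/2)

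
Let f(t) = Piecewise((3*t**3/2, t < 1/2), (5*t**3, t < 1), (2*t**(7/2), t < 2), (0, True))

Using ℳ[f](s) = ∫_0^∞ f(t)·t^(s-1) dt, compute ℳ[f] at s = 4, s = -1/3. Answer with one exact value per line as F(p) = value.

F(4) = 11927/26880 + 512*sqrt(2)/15
F(-1/3) = -21*2**(1/3)/128 + 189/152 + 96*2**(1/6)/19

cuts at 1/2, 1: linearity sums the 3 kernel integrals
segment [0, 1/2) carries 3*t**3/2; integrate it
segment [1/2, 1) carries 5*t**3; integrate it
on [1, 2) integrate f = 2*t**(7/2) against the kernel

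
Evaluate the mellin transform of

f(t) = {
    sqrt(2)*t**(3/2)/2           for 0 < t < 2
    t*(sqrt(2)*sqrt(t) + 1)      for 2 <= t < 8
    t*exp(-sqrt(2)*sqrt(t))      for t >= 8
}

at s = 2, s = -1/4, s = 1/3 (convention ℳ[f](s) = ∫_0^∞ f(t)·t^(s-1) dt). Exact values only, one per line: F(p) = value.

F(2) = 1286*exp(-4) + 5256/7
F(-1/4) = 2**(1/4)*(-64*sqrt(2)*exp(4) + 15*sqrt(pi)*exp(4)*erfc(2) + 60 + 544*exp(4))*exp(-4)/30
F(1/3) = -57*2**(1/3)/22 + 2**(2/3)*uppergamma(8/3, 4)/2 + 516/11

invert the shared t-power to get sqrt(2)*sqrt(t)/2 on [0, 2); sqrt(2)*sqrt(t) + 1 on [2, 8); exp(-sqrt(2)*sqrt(t)) on [8, ∞)
the common scale on t comes off first: sqrt(t) on [0, 1); 2*sqrt(t) + 1 on [1, 4); exp(-2*sqrt(t)) on [4, ∞)
strip the power substitution: t on [0, 1); 2*t + 1 on [1, 2); exp(-2*t) on [2, ∞)
split f at 2, 8: ℳ[f](s) collects 3 kernel integrals
segment 0 to 2 holds sqrt(2)*t**(3/2)/2; add its integral
∫ t*(sqrt(2)*sqrt(t) + 1)·t^(s-1) over [2, 8)
piece [8, ∞): integrate t*exp(-sqrt(2)*sqrt(t)) against the kernel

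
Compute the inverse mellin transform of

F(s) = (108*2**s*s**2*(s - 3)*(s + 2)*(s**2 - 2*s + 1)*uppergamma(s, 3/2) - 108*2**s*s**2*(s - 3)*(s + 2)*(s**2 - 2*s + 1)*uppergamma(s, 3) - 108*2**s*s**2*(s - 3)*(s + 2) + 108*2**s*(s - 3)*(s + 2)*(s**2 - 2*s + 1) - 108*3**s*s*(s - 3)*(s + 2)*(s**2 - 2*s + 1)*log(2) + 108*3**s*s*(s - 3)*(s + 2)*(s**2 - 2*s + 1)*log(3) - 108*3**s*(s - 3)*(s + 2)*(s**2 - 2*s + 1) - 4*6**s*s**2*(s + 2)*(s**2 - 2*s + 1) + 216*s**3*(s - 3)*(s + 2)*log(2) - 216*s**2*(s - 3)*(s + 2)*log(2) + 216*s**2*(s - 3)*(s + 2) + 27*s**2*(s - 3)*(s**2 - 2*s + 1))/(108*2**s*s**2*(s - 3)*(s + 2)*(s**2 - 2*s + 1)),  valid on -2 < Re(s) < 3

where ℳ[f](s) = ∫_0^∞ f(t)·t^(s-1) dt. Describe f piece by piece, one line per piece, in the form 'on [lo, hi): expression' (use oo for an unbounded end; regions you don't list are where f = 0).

split f at 1/2, 1, 3/2, 3: ℳ[f](s) collects 5 kernel integrals
on [0, 1/2): add ∫ t**2·t^(s-1) dt
on [1/2, 1): add ∫ log(t)/t·t^(s-1) dt
[1, 3/2) adds the kernel integral of log(t)
[3/2, 3) adds the kernel integral of exp(-t)
piece [3, ∞): integrate t**(-3) against the kernel

on [0, 1/2): t**2
on [1/2, 1): log(t)/t
on [1, 3/2): log(t)
on [3/2, 3): exp(-t)
on [3, oo): t**(-3)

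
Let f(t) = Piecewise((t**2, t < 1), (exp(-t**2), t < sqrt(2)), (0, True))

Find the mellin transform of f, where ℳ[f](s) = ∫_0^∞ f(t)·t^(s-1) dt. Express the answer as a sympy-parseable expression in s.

((s + 2)*uppergamma(s/2, 1) - (s + 2)*uppergamma(s/2, 2) + 2)/(2*(s + 2))
  Re(s) > -2

remove the power substitution first: t on [0, 1); exp(-t) on [1, 2)
breakpoints 1: one integral from each of the 2 segments
segment 0 to 1 holds t**2; add its integral
between 1 and sqrt(2) the integrand is exp(-t**2)·t^(s-1)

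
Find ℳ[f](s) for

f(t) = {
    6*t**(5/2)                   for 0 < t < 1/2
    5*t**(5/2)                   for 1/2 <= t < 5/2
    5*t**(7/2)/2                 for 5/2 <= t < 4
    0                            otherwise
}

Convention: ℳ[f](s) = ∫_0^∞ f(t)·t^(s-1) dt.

cuts at 1/2, 5/2: linearity sums the 3 kernel integrals
over [0, 1/2), the kernel integral of 6*t**(5/2) enters the sum
on [1/2, 5/2): add ∫ 5*t**(5/2)·t^(s-1) dt
between 5/2 and 4 the integrand is 5*t**(7/2)/2·t^(s-1)

(20480*2**(3*s)*s + 51200*2**(3*s) - 250*sqrt(10)*5**s*s + 375*sqrt(10)*5**s + 8*sqrt(2)*s + 28*sqrt(2))/(16*2**s*(4*s**2 + 24*s + 35))
  Re(s) > -5/2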